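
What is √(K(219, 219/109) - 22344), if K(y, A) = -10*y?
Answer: 3*I*√2726 ≈ 156.63*I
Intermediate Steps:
√(K(219, 219/109) - 22344) = √(-10*219 - 22344) = √(-2190 - 22344) = √(-24534) = 3*I*√2726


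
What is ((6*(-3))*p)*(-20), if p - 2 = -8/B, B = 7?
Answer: 2160/7 ≈ 308.57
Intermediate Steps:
p = 6/7 (p = 2 - 8/7 = 6/7 ≈ 0.85714)
((6*(-3))*p)*(-20) = ((6*(-3))*(6/7))*(-20) = -18*6/7*(-20) = -108/7*(-20) = 2160/7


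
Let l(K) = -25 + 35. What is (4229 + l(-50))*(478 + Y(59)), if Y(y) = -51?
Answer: 1810053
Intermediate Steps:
l(K) = 10
(4229 + l(-50))*(478 + Y(59)) = (4229 + 10)*(478 - 51) = 4239*427 = 1810053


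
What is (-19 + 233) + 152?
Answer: 366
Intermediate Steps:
(-19 + 233) + 152 = 214 + 152 = 366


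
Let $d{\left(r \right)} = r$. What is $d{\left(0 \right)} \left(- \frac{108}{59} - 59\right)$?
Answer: $0$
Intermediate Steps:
$d{\left(0 \right)} \left(- \frac{108}{59} - 59\right) = 0 \left(- \frac{108}{59} - 59\right) = 0 \left(- \frac{3589}{59}\right) = 0$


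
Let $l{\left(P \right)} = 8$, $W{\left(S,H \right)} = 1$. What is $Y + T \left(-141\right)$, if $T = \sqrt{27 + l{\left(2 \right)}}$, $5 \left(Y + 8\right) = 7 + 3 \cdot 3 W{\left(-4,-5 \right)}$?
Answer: $- \frac{24}{5} - 141 \sqrt{35} \approx -838.97$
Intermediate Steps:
$Y = - \frac{24}{5}$ ($Y = -8 + \frac{7 + 3 \cdot 3 \cdot 1}{5} = -8 + \frac{7 + 9 \cdot 1}{5} = -8 + \frac{7 + 9}{5} = -8 + \frac{1}{5} \cdot 16 = -8 + \frac{16}{5} = - \frac{24}{5} \approx -4.8$)
$T = \sqrt{35}$ ($T = \sqrt{27 + 8} = \sqrt{35} \approx 5.9161$)
$Y + T \left(-141\right) = - \frac{24}{5} + \sqrt{35} \left(-141\right) = - \frac{24}{5} - 141 \sqrt{35}$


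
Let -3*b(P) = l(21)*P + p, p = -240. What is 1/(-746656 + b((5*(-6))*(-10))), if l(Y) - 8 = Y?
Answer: -1/749476 ≈ -1.3343e-6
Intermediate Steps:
l(Y) = 8 + Y
b(P) = 80 - 29*P/3 (b(P) = -((8 + 21)*P - 240)/3 = -(29*P - 240)/3 = -(-240 + 29*P)/3 = 80 - 29*P/3)
1/(-746656 + b((5*(-6))*(-10))) = 1/(-746656 + (80 - 29*5*(-6)*(-10)/3)) = 1/(-746656 + (80 - (-290)*(-10))) = 1/(-746656 + (80 - 29/3*300)) = 1/(-746656 + (80 - 2900)) = 1/(-746656 - 2820) = 1/(-749476) = -1/749476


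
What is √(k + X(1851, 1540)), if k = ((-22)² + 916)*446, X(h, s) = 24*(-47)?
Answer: 26*√922 ≈ 789.48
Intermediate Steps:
X(h, s) = -1128
k = 624400 (k = (484 + 916)*446 = 1400*446 = 624400)
√(k + X(1851, 1540)) = √(624400 - 1128) = √623272 = 26*√922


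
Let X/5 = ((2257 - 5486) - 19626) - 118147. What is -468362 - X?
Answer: 236648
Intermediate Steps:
X = -705010 (X = 5*(((2257 - 5486) - 19626) - 118147) = 5*((-3229 - 19626) - 118147) = 5*(-22855 - 118147) = 5*(-141002) = -705010)
-468362 - X = -468362 - 1*(-705010) = -468362 + 705010 = 236648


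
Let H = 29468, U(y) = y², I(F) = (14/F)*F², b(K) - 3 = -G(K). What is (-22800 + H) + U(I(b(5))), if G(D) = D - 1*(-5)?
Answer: 16272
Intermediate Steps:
G(D) = 5 + D (G(D) = D + 5 = 5 + D)
b(K) = -2 - K (b(K) = 3 - (5 + K) = 3 + (-5 - K) = -2 - K)
I(F) = 14*F
(-22800 + H) + U(I(b(5))) = (-22800 + 29468) + (14*(-2 - 1*5))² = 6668 + (14*(-2 - 5))² = 6668 + (14*(-7))² = 6668 + (-98)² = 6668 + 9604 = 16272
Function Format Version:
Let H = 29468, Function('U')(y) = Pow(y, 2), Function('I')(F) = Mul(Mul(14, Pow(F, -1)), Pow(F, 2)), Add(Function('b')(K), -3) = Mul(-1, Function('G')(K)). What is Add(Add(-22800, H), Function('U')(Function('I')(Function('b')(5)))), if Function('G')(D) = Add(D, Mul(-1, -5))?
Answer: 16272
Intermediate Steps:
Function('G')(D) = Add(5, D) (Function('G')(D) = Add(D, 5) = Add(5, D))
Function('b')(K) = Add(-2, Mul(-1, K)) (Function('b')(K) = Add(3, Mul(-1, Add(5, K))) = Add(3, Add(-5, Mul(-1, K))) = Add(-2, Mul(-1, K)))
Function('I')(F) = Mul(14, F)
Add(Add(-22800, H), Function('U')(Function('I')(Function('b')(5)))) = Add(Add(-22800, 29468), Pow(Mul(14, Add(-2, Mul(-1, 5))), 2)) = Add(6668, Pow(Mul(14, Add(-2, -5)), 2)) = Add(6668, Pow(Mul(14, -7), 2)) = Add(6668, Pow(-98, 2)) = Add(6668, 9604) = 16272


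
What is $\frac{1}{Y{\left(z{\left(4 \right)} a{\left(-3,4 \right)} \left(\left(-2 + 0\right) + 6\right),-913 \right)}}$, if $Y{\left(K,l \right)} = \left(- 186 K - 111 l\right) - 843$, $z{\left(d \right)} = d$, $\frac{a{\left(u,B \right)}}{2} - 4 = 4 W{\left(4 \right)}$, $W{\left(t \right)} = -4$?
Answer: $\frac{1}{171924} \approx 5.8165 \cdot 10^{-6}$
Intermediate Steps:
$a{\left(u,B \right)} = -24$ ($a{\left(u,B \right)} = 8 + 2 \cdot 4 \left(-4\right) = 8 + 2 \left(-16\right) = 8 - 32 = -24$)
$Y{\left(K,l \right)} = -843 - 186 K - 111 l$
$\frac{1}{Y{\left(z{\left(4 \right)} a{\left(-3,4 \right)} \left(\left(-2 + 0\right) + 6\right),-913 \right)}} = \frac{1}{-843 - 186 \cdot 4 \left(-24\right) \left(\left(-2 + 0\right) + 6\right) - -101343} = \frac{1}{-843 - 186 \left(- 96 \left(-2 + 6\right)\right) + 101343} = \frac{1}{-843 - 186 \left(\left(-96\right) 4\right) + 101343} = \frac{1}{-843 - -71424 + 101343} = \frac{1}{-843 + 71424 + 101343} = \frac{1}{171924}$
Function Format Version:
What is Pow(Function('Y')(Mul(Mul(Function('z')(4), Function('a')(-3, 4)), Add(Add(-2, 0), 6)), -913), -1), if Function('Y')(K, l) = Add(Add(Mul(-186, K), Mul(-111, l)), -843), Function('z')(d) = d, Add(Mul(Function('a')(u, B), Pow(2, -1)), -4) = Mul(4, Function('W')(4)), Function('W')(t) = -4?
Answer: Rational(1, 171924) ≈ 5.8165e-6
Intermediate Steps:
Function('a')(u, B) = -24 (Function('a')(u, B) = Add(8, Mul(2, Mul(4, -4))) = Add(8, Mul(2, -16)) = Add(8, -32) = -24)
Function('Y')(K, l) = Add(-843, Mul(-186, K), Mul(-111, l))
Pow(Function('Y')(Mul(Mul(Function('z')(4), Function('a')(-3, 4)), Add(Add(-2, 0), 6)), -913), -1) = Pow(Add(-843, Mul(-186, Mul(Mul(4, -24), Add(Add(-2, 0), 6))), Mul(-111, -913)), -1) = Pow(Add(-843, Mul(-186, Mul(-96, Add(-2, 6))), 101343), -1) = Pow(Add(-843, Mul(-186, Mul(-96, 4)), 101343), -1) = Pow(Add(-843, Mul(-186, -384), 101343), -1) = Pow(Add(-843, 71424, 101343), -1) = Pow(171924, -1) = Rational(1, 171924)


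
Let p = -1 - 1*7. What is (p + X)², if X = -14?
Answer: 484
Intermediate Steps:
p = -8 (p = -1 - 7 = -8)
(p + X)² = (-8 - 14)² = (-22)² = 484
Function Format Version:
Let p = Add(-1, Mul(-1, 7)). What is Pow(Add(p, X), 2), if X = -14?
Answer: 484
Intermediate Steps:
p = -8 (p = Add(-1, -7) = -8)
Pow(Add(p, X), 2) = Pow(Add(-8, -14), 2) = Pow(-22, 2) = 484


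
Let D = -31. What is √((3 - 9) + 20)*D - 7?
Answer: -7 - 31*√14 ≈ -122.99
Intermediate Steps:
√((3 - 9) + 20)*D - 7 = √((3 - 9) + 20)*(-31) - 7 = √(-6 + 20)*(-31) - 7 = √14*(-31) - 7 = -31*√14 - 7 = -7 - 31*√14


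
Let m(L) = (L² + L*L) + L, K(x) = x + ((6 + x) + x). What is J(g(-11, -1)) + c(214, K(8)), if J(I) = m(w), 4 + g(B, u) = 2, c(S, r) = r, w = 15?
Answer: 495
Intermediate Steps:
K(x) = 6 + 3*x (K(x) = x + (6 + 2*x) = 6 + 3*x)
m(L) = L + 2*L² (m(L) = (L² + L²) + L = 2*L² + L = L + 2*L²)
g(B, u) = -2 (g(B, u) = -4 + 2 = -2)
J(I) = 465 (J(I) = 15*(1 + 2*15) = 15*(1 + 30) = 15*31 = 465)
J(g(-11, -1)) + c(214, K(8)) = 465 + (6 + 3*8) = 465 + (6 + 24) = 465 + 30 = 495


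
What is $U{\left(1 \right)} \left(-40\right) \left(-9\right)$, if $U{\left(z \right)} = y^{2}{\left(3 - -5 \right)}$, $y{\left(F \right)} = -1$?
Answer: $360$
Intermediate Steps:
$U{\left(z \right)} = 1$ ($U{\left(z \right)} = \left(-1\right)^{2} = 1$)
$U{\left(1 \right)} \left(-40\right) \left(-9\right) = 1 \left(-40\right) \left(-9\right) = \left(-40\right) \left(-9\right) = 360$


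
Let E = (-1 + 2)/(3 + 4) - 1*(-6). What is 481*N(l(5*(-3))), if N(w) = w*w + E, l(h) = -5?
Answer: 104858/7 ≈ 14980.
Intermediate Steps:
E = 43/7 (E = 1/7 + 6 = 43/7 ≈ 6.1429)
N(w) = 43/7 + w**2 (N(w) = w*w + 43/7 = w**2 + 43/7 = 43/7 + w**2)
481*N(l(5*(-3))) = 481*(43/7 + (-5)**2) = 481*(43/7 + 25) = 481*(218/7) = 104858/7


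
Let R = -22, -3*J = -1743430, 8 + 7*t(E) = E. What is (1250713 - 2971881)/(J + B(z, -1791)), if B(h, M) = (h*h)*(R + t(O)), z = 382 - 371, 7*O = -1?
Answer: -253011696/85016065 ≈ -2.9760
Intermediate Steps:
O = -⅐ (O = (⅐)*(-1) = -⅐ ≈ -0.14286)
t(E) = -8/7 + E/7
J = 1743430/3 (J = -⅓*(-1743430) = 1743430/3 ≈ 5.8114e+5)
z = 11
B(h, M) = -1135*h²/49 (B(h, M) = (h*h)*(-22 + (-8/7 + (⅐)*(-⅐))) = h²*(-22 + (-8/7 - 1/49)) = h²*(-22 - 57/49) = h²*(-1135/49) = -1135*h²/49)
(1250713 - 2971881)/(J + B(z, -1791)) = (1250713 - 2971881)/(1743430/3 - 1135/49*11²) = -1721168/(1743430/3 - 1135/49*121) = -1721168/(1743430/3 - 137335/49) = -1721168/85016065/147 = -1721168*147/85016065 = -253011696/85016065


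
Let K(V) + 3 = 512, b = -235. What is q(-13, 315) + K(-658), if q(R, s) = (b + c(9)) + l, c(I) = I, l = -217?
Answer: 66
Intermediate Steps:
K(V) = 509 (K(V) = -3 + 512 = 509)
q(R, s) = -443 (q(R, s) = (-235 + 9) - 217 = -226 - 217 = -443)
q(-13, 315) + K(-658) = -443 + 509 = 66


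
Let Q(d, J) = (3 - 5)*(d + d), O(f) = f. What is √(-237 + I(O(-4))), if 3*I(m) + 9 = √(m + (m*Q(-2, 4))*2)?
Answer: √(-2160 + 6*I*√17)/3 ≈ 0.088714 + 15.492*I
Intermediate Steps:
Q(d, J) = -4*d
I(m) = -3 + √17*√m/3 (I(m) = -3 + √(m + (m*(-4*(-2)))*2)/3 = -3 + √(m + (m*8)*2)/3 = -3 + √(m + (8*m)*2)/3 = -3 + √(m + 16*m)/3 = -3 + √(17*m)/3 = -3 + (√17*√m)/3 = -3 + √17*√m/3)
√(-237 + I(O(-4))) = √(-237 + (-3 + √17*√(-4)/3)) = √(-237 + (-3 + √17*(2*I)/3)) = √(-237 + (-3 + 2*I*√17/3)) = √(-240 + 2*I*√17/3)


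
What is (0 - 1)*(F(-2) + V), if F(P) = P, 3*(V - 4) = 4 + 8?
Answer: -6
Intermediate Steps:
V = 8 (V = 4 + (4 + 8)/3 = 4 + (⅓)*12 = 4 + 4 = 8)
(0 - 1)*(F(-2) + V) = (0 - 1)*(-2 + 8) = -1*6 = -6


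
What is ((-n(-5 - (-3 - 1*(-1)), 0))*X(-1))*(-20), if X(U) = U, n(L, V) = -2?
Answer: 40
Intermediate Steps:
((-n(-5 - (-3 - 1*(-1)), 0))*X(-1))*(-20) = (-1*(-2)*(-1))*(-20) = (2*(-1))*(-20) = -2*(-20) = 40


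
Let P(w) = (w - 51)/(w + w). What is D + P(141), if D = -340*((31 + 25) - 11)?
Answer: -719085/47 ≈ -15300.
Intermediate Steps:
P(w) = (-51 + w)/(2*w) (P(w) = (-51 + w)/((2*w)) = (-51 + w)*(1/(2*w)) = (-51 + w)/(2*w))
D = -15300 (D = -340*(56 - 11) = -340*45 = -15300)
D + P(141) = -15300 + (½)*(-51 + 141)/141 = -15300 + (½)*(1/141)*90 = -15300 + 15/47 = -719085/47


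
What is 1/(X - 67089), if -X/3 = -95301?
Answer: 1/218814 ≈ 4.5701e-6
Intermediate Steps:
X = 285903 (X = -3*(-95301) = 285903)
1/(X - 67089) = 1/(285903 - 67089) = 1/218814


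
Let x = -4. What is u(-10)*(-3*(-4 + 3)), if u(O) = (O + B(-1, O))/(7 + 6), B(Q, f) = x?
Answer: -42/13 ≈ -3.2308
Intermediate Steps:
B(Q, f) = -4
u(O) = -4/13 + O/13 (u(O) = (O - 4)/(7 + 6) = (-4 + O)/13 = (-4 + O)*(1/13) = -4/13 + O/13)
u(-10)*(-3*(-4 + 3)) = (-4/13 + (1/13)*(-10))*(-3*(-4 + 3)) = (-4/13 - 10/13)*(-3*(-1)) = -14/13*3 = -42/13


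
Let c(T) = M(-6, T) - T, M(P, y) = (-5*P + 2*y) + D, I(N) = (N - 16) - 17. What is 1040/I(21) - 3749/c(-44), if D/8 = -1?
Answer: 5527/66 ≈ 83.742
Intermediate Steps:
D = -8 (D = 8*(-1) = -8)
I(N) = -33 + N (I(N) = (-16 + N) - 17 = -33 + N)
M(P, y) = -8 - 5*P + 2*y (M(P, y) = (-5*P + 2*y) - 8 = -8 - 5*P + 2*y)
c(T) = 22 + T (c(T) = (-8 - 5*(-6) + 2*T) - T = (-8 + 30 + 2*T) - T = (22 + 2*T) - T = 22 + T)
1040/I(21) - 3749/c(-44) = 1040/(-33 + 21) - 3749/(22 - 44) = 1040/(-12) - 3749/(-22) = 1040*(-1/12) - 3749*(-1/22) = -260/3 + 3749/22 = 5527/66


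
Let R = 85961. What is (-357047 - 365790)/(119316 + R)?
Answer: -722837/205277 ≈ -3.5213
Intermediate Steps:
(-357047 - 365790)/(119316 + R) = (-357047 - 365790)/(119316 + 85961) = -722837/205277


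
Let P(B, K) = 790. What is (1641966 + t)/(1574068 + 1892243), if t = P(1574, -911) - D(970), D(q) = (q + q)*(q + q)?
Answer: -706948/1155437 ≈ -0.61185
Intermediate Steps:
D(q) = 4*q² (D(q) = (2*q)*(2*q) = 4*q²)
t = -3762810 (t = 790 - 4*970² = 790 - 4*940900 = 790 - 1*3763600 = 790 - 3763600 = -3762810)
(1641966 + t)/(1574068 + 1892243) = (1641966 - 3762810)/(1574068 + 1892243) = -2120844/3466311 = -2120844*1/3466311 = -706948/1155437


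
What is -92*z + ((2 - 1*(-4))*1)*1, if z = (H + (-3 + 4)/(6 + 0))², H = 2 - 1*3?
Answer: -521/9 ≈ -57.889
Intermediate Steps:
H = -1 (H = 2 - 3 = -1)
z = 25/36 (z = (-1 + (-3 + 4)/(6 + 0))² = (-1 + 1/6)² = (-1 + 1*(⅙))² = (-1 + ⅙)² = (-⅚)² = 25/36 ≈ 0.69444)
-92*z + ((2 - 1*(-4))*1)*1 = -92*25/36 + ((2 - 1*(-4))*1)*1 = -575/9 + ((2 + 4)*1)*1 = -575/9 + (6*1)*1 = -575/9 + 6*1 = -575/9 + 6 = -521/9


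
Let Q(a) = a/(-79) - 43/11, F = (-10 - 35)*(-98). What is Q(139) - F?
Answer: -3837216/869 ≈ -4415.7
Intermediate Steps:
F = 4410 (F = -45*(-98) = 4410)
Q(a) = -43/11 - a/79 (Q(a) = a*(-1/79) - 43*1/11 = -a/79 - 43/11 = -43/11 - a/79)
Q(139) - F = (-43/11 - 1/79*139) - 1*4410 = (-43/11 - 139/79) - 4410 = -4926/869 - 4410 = -3837216/869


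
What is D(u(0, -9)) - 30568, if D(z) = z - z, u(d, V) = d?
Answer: -30568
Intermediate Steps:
D(z) = 0
D(u(0, -9)) - 30568 = 0 - 30568 = -30568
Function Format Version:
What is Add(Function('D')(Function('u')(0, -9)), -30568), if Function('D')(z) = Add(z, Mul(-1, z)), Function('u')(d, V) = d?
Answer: -30568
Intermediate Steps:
Function('D')(z) = 0
Add(Function('D')(Function('u')(0, -9)), -30568) = Add(0, -30568) = -30568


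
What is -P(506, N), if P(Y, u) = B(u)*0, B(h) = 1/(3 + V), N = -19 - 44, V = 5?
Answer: 0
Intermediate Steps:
N = -63
B(h) = 1/8 (B(h) = 1/(3 + 5) = 1/8)
P(Y, u) = 0 (P(Y, u) = (1/8)*0 = 0)
-P(506, N) = -1*0 = 0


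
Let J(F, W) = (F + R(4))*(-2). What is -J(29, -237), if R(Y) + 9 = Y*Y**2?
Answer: 168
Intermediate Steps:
R(Y) = -9 + Y**3 (R(Y) = -9 + Y*Y**2 = -9 + Y**3)
J(F, W) = -110 - 2*F (J(F, W) = (F + (-9 + 4**3))*(-2) = (F + (-9 + 64))*(-2) = (F + 55)*(-2) = (55 + F)*(-2) = -110 - 2*F)
-J(29, -237) = -(-110 - 2*29) = -(-110 - 58) = -1*(-168) = 168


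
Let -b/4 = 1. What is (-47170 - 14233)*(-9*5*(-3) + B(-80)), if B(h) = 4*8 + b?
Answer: -10008689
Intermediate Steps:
b = -4 (b = -4*1 = -4)
B(h) = 28 (B(h) = 4*8 - 4 = 32 - 4 = 28)
(-47170 - 14233)*(-9*5*(-3) + B(-80)) = (-47170 - 14233)*(-9*5*(-3) + 28) = -61403*(-45*(-3) + 28) = -61403*(135 + 28) = -61403*163 = -10008689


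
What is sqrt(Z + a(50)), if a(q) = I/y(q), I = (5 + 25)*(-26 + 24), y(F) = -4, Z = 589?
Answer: 2*sqrt(151) ≈ 24.576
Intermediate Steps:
I = -60 (I = 30*(-2) = -60)
a(q) = 15 (a(q) = -60/(-4) = -60*(-1/4) = 15)
sqrt(Z + a(50)) = sqrt(589 + 15) = sqrt(604) = 2*sqrt(151)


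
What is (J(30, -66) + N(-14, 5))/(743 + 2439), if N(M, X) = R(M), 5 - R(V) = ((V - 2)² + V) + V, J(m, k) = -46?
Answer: -269/3182 ≈ -0.084538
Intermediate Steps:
R(V) = 5 - (-2 + V)² - 2*V (R(V) = 5 - (((V - 2)² + V) + V) = 5 - (((-2 + V)² + V) + V) = 5 - ((V + (-2 + V)²) + V) = 5 - ((-2 + V)² + 2*V) = 5 + (-(-2 + V)² - 2*V) = 5 - (-2 + V)² - 2*V)
N(M, X) = 1 - M² + 2*M
(J(30, -66) + N(-14, 5))/(743 + 2439) = (-46 + (1 - 1*(-14)² + 2*(-14)))/(743 + 2439) = (-46 + (1 - 1*196 - 28))/3182 = (-46 + (1 - 196 - 28))*(1/3182) = (-46 - 223)*(1/3182) = -269*1/3182 = -269/3182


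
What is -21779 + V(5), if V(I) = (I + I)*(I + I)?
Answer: -21679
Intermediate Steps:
V(I) = 4*I² (V(I) = (2*I)*(2*I) = 4*I²)
-21779 + V(5) = -21779 + 4*5² = -21779 + 4*25 = -21779 + 100 = -21679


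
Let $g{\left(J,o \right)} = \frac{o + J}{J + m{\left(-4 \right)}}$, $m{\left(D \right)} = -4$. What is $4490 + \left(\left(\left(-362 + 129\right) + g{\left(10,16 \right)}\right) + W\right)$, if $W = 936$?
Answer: $\frac{15592}{3} \approx 5197.3$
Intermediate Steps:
$g{\left(J,o \right)} = \frac{J + o}{-4 + J}$ ($g{\left(J,o \right)} = \frac{o + J}{J - 4} = \frac{J + o}{-4 + J}$)
$4490 + \left(\left(\left(-362 + 129\right) + g{\left(10,16 \right)}\right) + W\right) = 4490 + \left(\left(\left(-362 + 129\right) + \frac{10 + 16}{-4 + 10}\right) + 936\right) = 4490 + \left(\left(-233 + \frac{1}{6} \cdot 26\right) + 936\right) = 4490 + \left(\left(-233 + \frac{13}{3}\right) + 936\right) = 4490 + \left(- \frac{686}{3} + 936\right) = 4490 + \frac{2122}{3} = \frac{15592}{3}$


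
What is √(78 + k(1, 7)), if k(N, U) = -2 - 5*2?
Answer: √66 ≈ 8.1240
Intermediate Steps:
k(N, U) = -12 (k(N, U) = -2 - 10 = -12)
√(78 + k(1, 7)) = √(78 - 12) = √66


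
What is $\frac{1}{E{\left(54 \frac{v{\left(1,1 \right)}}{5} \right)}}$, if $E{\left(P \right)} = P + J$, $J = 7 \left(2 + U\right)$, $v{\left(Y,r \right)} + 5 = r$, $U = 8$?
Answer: $\frac{5}{134} \approx 0.037313$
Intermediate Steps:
$v{\left(Y,r \right)} = -5 + r$
$J = 70$ ($J = 7 \left(2 + 8\right) = 7 \cdot 10 = 70$)
$E{\left(P \right)} = 70 + P$ ($E{\left(P \right)} = P + 70 = 70 + P$)
$\frac{1}{E{\left(54 \frac{v{\left(1,1 \right)}}{5} \right)}} = \frac{1}{70 + 54 \frac{-5 + 1}{5}} = \frac{1}{70 + 54 \left(\left(-4\right) \frac{1}{5}\right)} = \frac{1}{70 + 54 \left(- \frac{4}{5}\right)} = \frac{1}{70 - \frac{216}{5}} = \frac{1}{\frac{134}{5}} = \frac{5}{134}$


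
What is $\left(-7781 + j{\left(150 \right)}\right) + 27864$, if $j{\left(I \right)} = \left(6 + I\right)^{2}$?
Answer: $44419$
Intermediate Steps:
$\left(-7781 + j{\left(150 \right)}\right) + 27864 = \left(-7781 + \left(6 + 150\right)^{2}\right) + 27864 = \left(-7781 + 156^{2}\right) + 27864 = \left(-7781 + 24336\right) + 27864 = 16555 + 27864 = 44419$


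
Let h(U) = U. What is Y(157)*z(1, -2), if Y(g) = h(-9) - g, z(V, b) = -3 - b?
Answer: 166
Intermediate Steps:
Y(g) = -9 - g
Y(157)*z(1, -2) = (-9 - 1*157)*(-3 - 1*(-2)) = (-9 - 157)*(-3 + 2) = -166*(-1) = 166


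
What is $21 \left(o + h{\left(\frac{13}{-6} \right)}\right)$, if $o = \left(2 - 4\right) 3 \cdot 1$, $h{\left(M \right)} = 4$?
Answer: $-42$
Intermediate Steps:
$o = -6$ ($o = \left(-2\right) 3 = -6$)
$21 \left(o + h{\left(\frac{13}{-6} \right)}\right) = 21 \left(-6 + 4\right) = 21 \left(-2\right) = -42$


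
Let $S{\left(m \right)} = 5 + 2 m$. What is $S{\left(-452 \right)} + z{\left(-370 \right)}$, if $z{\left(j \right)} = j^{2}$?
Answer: $136001$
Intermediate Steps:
$S{\left(-452 \right)} + z{\left(-370 \right)} = \left(5 + 2 \left(-452\right)\right) + \left(-370\right)^{2} = \left(5 - 904\right) + 136900 = -899 + 136900 = 136001$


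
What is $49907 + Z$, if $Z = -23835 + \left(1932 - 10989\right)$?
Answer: $17015$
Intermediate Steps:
$Z = -32892$ ($Z = -23835 + \left(1932 - 10989\right) = -23835 - 9057 = -32892$)
$49907 + Z = 49907 - 32892 = 17015$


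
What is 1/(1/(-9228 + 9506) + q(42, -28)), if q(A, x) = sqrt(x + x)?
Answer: 278/4327905 - 154568*I*sqrt(14)/4327905 ≈ 6.4234e-5 - 0.13363*I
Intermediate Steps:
q(A, x) = sqrt(2)*sqrt(x) (q(A, x) = sqrt(2*x) = sqrt(2)*sqrt(x))
1/(1/(-9228 + 9506) + q(42, -28)) = 1/(1/(-9228 + 9506) + sqrt(2)*sqrt(-28)) = 1/(1/278 + sqrt(2)*(2*I*sqrt(7))) = 1/(1/278 + 2*I*sqrt(14))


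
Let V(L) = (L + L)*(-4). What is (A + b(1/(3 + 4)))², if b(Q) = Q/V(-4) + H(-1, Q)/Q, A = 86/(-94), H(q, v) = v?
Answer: 889249/110838784 ≈ 0.0080229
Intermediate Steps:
V(L) = -8*L (V(L) = (2*L)*(-4) = -8*L)
A = -43/47 (A = 86*(-1/94) = -43/47 ≈ -0.91489)
b(Q) = 1 + Q/32 (b(Q) = Q/((-8*(-4))) + Q/Q = Q/32 + 1 = 1 + Q/32)
(A + b(1/(3 + 4)))² = (-43/47 + (1 + 1/(32*(3 + 4))))² = (-43/47 + (1 + (1/32)/7))² = (-43/47 + (1 + (1/32)*(⅐)))² = (-43/47 + (1 + 1/224))² = (-43/47 + 225/224)² = (943/10528)² = 889249/110838784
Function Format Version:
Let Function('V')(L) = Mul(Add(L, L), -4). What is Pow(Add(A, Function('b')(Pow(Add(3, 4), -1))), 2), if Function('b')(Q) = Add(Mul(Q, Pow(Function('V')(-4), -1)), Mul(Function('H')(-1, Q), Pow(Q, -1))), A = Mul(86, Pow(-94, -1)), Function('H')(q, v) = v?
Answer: Rational(889249, 110838784) ≈ 0.0080229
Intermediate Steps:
Function('V')(L) = Mul(-8, L) (Function('V')(L) = Mul(Mul(2, L), -4) = Mul(-8, L))
A = Rational(-43, 47) (A = Mul(86, Rational(-1, 94)) = Rational(-43, 47) ≈ -0.91489)
Function('b')(Q) = Add(1, Mul(Rational(1, 32), Q)) (Function('b')(Q) = Add(Mul(Q, Pow(Mul(-8, -4), -1)), Mul(Q, Pow(Q, -1))) = Add(Mul(Q, Pow(32, -1)), 1) = Add(Mul(Q, Rational(1, 32)), 1) = Add(Mul(Rational(1, 32), Q), 1) = Add(1, Mul(Rational(1, 32), Q)))
Pow(Add(A, Function('b')(Pow(Add(3, 4), -1))), 2) = Pow(Add(Rational(-43, 47), Add(1, Mul(Rational(1, 32), Pow(Add(3, 4), -1)))), 2) = Pow(Add(Rational(-43, 47), Add(1, Mul(Rational(1, 32), Pow(7, -1)))), 2) = Pow(Add(Rational(-43, 47), Add(1, Mul(Rational(1, 32), Rational(1, 7)))), 2) = Pow(Add(Rational(-43, 47), Add(1, Rational(1, 224))), 2) = Pow(Add(Rational(-43, 47), Rational(225, 224)), 2) = Pow(Rational(943, 10528), 2) = Rational(889249, 110838784)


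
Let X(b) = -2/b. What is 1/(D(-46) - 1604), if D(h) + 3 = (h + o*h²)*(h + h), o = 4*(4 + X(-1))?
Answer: -1/4669503 ≈ -2.1416e-7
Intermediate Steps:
o = 24 (o = 4*(4 - 2/(-1)) = 4*(4 - 2*(-1)) = 4*(4 + 2) = 4*6 = 24)
D(h) = -3 + 2*h*(h + 24*h²) (D(h) = -3 + (h + 24*h²)*(h + h) = -3 + (h + 24*h²)*(2*h) = -3 + 2*h*(h + 24*h²))
1/(D(-46) - 1604) = 1/((-3 + 2*(-46)² + 48*(-46)³) - 1604) = 1/((-3 + 2*2116 + 48*(-97336)) - 1604) = 1/((-3 + 4232 - 4672128) - 1604) = 1/(-4667899 - 1604) = 1/(-4669503) = -1/4669503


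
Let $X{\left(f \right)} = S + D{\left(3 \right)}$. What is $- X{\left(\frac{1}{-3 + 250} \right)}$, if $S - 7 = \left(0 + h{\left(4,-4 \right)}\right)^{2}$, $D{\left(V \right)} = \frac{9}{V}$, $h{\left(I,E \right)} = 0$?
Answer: $-10$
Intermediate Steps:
$S = 7$ ($S = 7 + \left(0 + 0\right)^{2} = 7 + 0^{2} = 7 + 0 = 7$)
$X{\left(f \right)} = 10$ ($X{\left(f \right)} = 7 + \frac{9}{3} = 7 + 9 \cdot \frac{1}{3} = 7 + 3 = 10$)
$- X{\left(\frac{1}{-3 + 250} \right)} = \left(-1\right) 10 = -10$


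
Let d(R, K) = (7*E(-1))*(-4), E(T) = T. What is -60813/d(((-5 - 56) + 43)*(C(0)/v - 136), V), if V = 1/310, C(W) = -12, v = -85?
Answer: -60813/28 ≈ -2171.9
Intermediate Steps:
V = 1/310 ≈ 0.0032258
d(R, K) = 28 (d(R, K) = (7*(-1))*(-4) = -7*(-4) = 28)
-60813/d(((-5 - 56) + 43)*(C(0)/v - 136), V) = -60813/28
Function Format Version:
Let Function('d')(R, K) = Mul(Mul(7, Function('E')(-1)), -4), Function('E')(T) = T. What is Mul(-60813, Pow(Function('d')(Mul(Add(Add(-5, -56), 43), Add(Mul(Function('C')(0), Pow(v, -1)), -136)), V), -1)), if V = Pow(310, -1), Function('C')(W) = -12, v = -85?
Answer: Rational(-60813, 28) ≈ -2171.9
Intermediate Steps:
V = Rational(1, 310) ≈ 0.0032258
Function('d')(R, K) = 28 (Function('d')(R, K) = Mul(Mul(7, -1), -4) = Mul(-7, -4) = 28)
Mul(-60813, Pow(Function('d')(Mul(Add(Add(-5, -56), 43), Add(Mul(Function('C')(0), Pow(v, -1)), -136)), V), -1)) = Mul(-60813, Pow(28, -1)) = Mul(-60813, Rational(1, 28)) = Rational(-60813, 28)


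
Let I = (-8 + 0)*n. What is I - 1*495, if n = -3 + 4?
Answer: -503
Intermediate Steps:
n = 1
I = -8 (I = (-8 + 0)*1 = -8*1 = -8)
I - 1*495 = -8 - 1*495 = -8 - 495 = -503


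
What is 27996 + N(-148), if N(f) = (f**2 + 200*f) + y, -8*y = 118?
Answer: 81141/4 ≈ 20285.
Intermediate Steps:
y = -59/4 (y = -1/8*118 = -59/4 ≈ -14.750)
N(f) = -59/4 + f**2 + 200*f (N(f) = (f**2 + 200*f) - 59/4 = -59/4 + f**2 + 200*f)
27996 + N(-148) = 27996 + (-59/4 + (-148)**2 + 200*(-148)) = 27996 + (-59/4 + 21904 - 29600) = 27996 - 30843/4 = 81141/4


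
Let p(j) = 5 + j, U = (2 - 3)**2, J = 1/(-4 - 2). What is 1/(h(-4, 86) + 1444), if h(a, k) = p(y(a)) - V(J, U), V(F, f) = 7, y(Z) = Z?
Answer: 1/1438 ≈ 0.00069541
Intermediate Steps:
J = -1/6 (J = 1/(-6) = -1/6 ≈ -0.16667)
U = 1 (U = (-1)**2 = 1)
h(a, k) = -2 + a (h(a, k) = (5 + a) - 1*7 = (5 + a) - 7 = -2 + a)
1/(h(-4, 86) + 1444) = 1/((-2 - 4) + 1444) = 1/(-6 + 1444) = 1/1438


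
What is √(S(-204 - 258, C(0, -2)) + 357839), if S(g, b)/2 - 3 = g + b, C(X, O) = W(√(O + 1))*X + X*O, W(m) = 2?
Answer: √356921 ≈ 597.43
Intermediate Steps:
C(X, O) = 2*X + O*X (C(X, O) = 2*X + X*O = 2*X + O*X)
S(g, b) = 6 + 2*b + 2*g (S(g, b) = 6 + 2*(g + b) = 6 + 2*(b + g) = 6 + (2*b + 2*g) = 6 + 2*b + 2*g)
√(S(-204 - 258, C(0, -2)) + 357839) = √((6 + 2*(0*(2 - 2)) + 2*(-204 - 258)) + 357839) = √((6 + 2*(0*0) + 2*(-462)) + 357839) = √((6 + 2*0 - 924) + 357839) = √((6 + 0 - 924) + 357839) = √(-918 + 357839) = √356921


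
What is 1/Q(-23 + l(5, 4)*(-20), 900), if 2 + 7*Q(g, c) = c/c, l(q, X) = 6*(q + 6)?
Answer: -7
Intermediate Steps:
l(q, X) = 36 + 6*q (l(q, X) = 6*(6 + q) = 36 + 6*q)
Q(g, c) = -1/7 (Q(g, c) = -2/7 + (c/c)/7 = -2/7 + (1/7)*1 = -2/7 + 1/7 = -1/7)
1/Q(-23 + l(5, 4)*(-20), 900) = 1/(-1/7) = -7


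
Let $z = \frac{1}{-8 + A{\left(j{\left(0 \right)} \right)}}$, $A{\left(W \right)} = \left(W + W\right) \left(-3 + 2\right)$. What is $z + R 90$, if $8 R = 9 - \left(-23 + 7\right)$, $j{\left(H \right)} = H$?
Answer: $\frac{2249}{8} \approx 281.13$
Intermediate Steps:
$A{\left(W \right)} = - 2 W$ ($A{\left(W \right)} = 2 W \left(-1\right) = - 2 W$)
$R = \frac{25}{8}$ ($R = \frac{9 - \left(-23 + 7\right)}{8} = \frac{9 - -16}{8} = \frac{9 + 16}{8} = \frac{1}{8} \cdot 25 = \frac{25}{8} \approx 3.125$)
$z = - \frac{1}{8}$ ($z = \frac{1}{-8 - 0} = \frac{1}{-8 + 0} = \frac{1}{-8} = - \frac{1}{8} \approx -0.125$)
$z + R 90 = - \frac{1}{8} + \frac{25}{8} \cdot 90 = - \frac{1}{8} + \frac{1125}{4} = \frac{2249}{8}$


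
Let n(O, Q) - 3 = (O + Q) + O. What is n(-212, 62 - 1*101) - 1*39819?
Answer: -40279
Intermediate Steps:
n(O, Q) = 3 + Q + 2*O (n(O, Q) = 3 + ((O + Q) + O) = 3 + (Q + 2*O) = 3 + Q + 2*O)
n(-212, 62 - 1*101) - 1*39819 = (3 + (62 - 1*101) + 2*(-212)) - 1*39819 = (3 + (62 - 101) - 424) - 39819 = (3 - 39 - 424) - 39819 = -460 - 39819 = -40279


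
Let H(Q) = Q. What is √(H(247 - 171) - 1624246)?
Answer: I*√1624170 ≈ 1274.4*I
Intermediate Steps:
√(H(247 - 171) - 1624246) = √((247 - 171) - 1624246) = √(76 - 1624246) = √(-1624170) = I*√1624170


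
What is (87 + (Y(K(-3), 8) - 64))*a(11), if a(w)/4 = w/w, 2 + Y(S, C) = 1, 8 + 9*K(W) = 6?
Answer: 88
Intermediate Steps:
K(W) = -2/9 (K(W) = -8/9 + (⅑)*6 = -8/9 + ⅔ = -2/9)
Y(S, C) = -1 (Y(S, C) = -2 + 1 = -1)
a(w) = 4 (a(w) = 4*(w/w) = 4*1 = 4)
(87 + (Y(K(-3), 8) - 64))*a(11) = (87 + (-1 - 64))*4 = (87 - 65)*4 = 22*4 = 88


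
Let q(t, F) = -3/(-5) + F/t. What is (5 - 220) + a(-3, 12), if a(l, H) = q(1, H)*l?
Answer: -1264/5 ≈ -252.80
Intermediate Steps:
q(t, F) = ⅗ + F/t (q(t, F) = -3*(-⅕) + F/t = ⅗ + F/t)
a(l, H) = l*(⅗ + H) (a(l, H) = (⅗ + H/1)*l = (⅗ + H*1)*l = (⅗ + H)*l = l*(⅗ + H))
(5 - 220) + a(-3, 12) = (5 - 220) + (⅕)*(-3)*(3 + 5*12) = -215 + (⅕)*(-3)*(3 + 60) = -215 + (⅕)*(-3)*63 = -215 - 189/5 = -1264/5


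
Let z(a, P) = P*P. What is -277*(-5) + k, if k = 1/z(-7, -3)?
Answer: 12466/9 ≈ 1385.1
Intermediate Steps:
z(a, P) = P**2
k = 1/9 (k = 1/((-3)**2) = 1/9 ≈ 0.11111)
-277*(-5) + k = -277*(-5) + 1/9 = 1385 + 1/9 = 12466/9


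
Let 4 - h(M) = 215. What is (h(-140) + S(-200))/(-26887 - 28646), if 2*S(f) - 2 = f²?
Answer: -19790/55533 ≈ -0.35636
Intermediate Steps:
S(f) = 1 + f²/2
h(M) = -211 (h(M) = 4 - 1*215 = 4 - 215 = -211)
(h(-140) + S(-200))/(-26887 - 28646) = (-211 + (1 + (½)*(-200)²))/(-26887 - 28646) = (-211 + (1 + (½)*40000))/(-55533) = (-211 + (1 + 20000))*(-1/55533) = (-211 + 20001)*(-1/55533) = 19790*(-1/55533) = -19790/55533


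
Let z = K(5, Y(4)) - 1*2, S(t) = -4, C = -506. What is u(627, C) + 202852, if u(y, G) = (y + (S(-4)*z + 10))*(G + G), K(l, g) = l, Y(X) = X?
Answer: -429648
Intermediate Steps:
z = 3 (z = 5 - 1*2 = 5 - 2 = 3)
u(y, G) = 2*G*(-2 + y) (u(y, G) = (y + (-4*3 + 10))*(G + G) = (y + (-12 + 10))*(2*G) = (y - 2)*(2*G) = (-2 + y)*(2*G) = 2*G*(-2 + y))
u(627, C) + 202852 = 2*(-506)*(-2 + 627) + 202852 = 2*(-506)*625 + 202852 = -632500 + 202852 = -429648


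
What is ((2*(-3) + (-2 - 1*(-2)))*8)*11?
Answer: -528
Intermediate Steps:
((2*(-3) + (-2 - 1*(-2)))*8)*11 = ((-6 + (-2 + 2))*8)*11 = ((-6 + 0)*8)*11 = -6*8*11 = -48*11 = -528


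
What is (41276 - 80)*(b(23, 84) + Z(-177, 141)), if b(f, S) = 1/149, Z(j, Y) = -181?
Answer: -1110973728/149 ≈ -7.4562e+6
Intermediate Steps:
b(f, S) = 1/149
(41276 - 80)*(b(23, 84) + Z(-177, 141)) = (41276 - 80)*(1/149 - 181) = 41196*(-26968/149) = -1110973728/149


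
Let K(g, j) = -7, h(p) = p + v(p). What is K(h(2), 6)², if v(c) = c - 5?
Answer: 49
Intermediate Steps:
v(c) = -5 + c
h(p) = -5 + 2*p (h(p) = p + (-5 + p) = -5 + 2*p)
K(h(2), 6)² = (-7)² = 49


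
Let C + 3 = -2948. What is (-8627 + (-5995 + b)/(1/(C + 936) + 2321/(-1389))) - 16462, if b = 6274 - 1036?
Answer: -115252742061/4678204 ≈ -24636.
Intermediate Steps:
C = -2951 (C = -3 - 2948 = -2951)
b = 5238
(-8627 + (-5995 + b)/(1/(C + 936) + 2321/(-1389))) - 16462 = (-8627 + (-5995 + 5238)/(1/(-2951 + 936) + 2321/(-1389))) - 16462 = (-8627 - 757/(1/(-2015) + 2321*(-1/1389))) - 16462 = (-8627 - 757/(-1/2015 - 2321/1389)) - 16462 = (-8627 - 757/(-4678204/2798835)) - 16462 = (-8627 - 757*(-2798835/4678204)) - 16462 = (-8627 + 2118718095/4678204) - 16462 = -38240147813/4678204 - 16462 = -115252742061/4678204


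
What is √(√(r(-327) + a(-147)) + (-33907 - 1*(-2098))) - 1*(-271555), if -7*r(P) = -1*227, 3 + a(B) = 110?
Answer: 271555 + √(-1558641 + 28*√427)/7 ≈ 2.7156e+5 + 178.32*I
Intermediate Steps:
a(B) = 107 (a(B) = -3 + 110 = 107)
r(P) = 227/7 (r(P) = -(-1)*227/7 = -⅐*(-227) = 227/7)
√(√(r(-327) + a(-147)) + (-33907 - 1*(-2098))) - 1*(-271555) = √(√(227/7 + 107) + (-33907 - 1*(-2098))) - 1*(-271555) = √(√(976/7) + (-33907 + 2098)) + 271555 = √(4*√427/7 - 31809) + 271555 = √(-31809 + 4*√427/7) + 271555 = 271555 + √(-31809 + 4*√427/7)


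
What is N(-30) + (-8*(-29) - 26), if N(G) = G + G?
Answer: 146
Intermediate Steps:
N(G) = 2*G
N(-30) + (-8*(-29) - 26) = 2*(-30) + (-8*(-29) - 26) = -60 + (232 - 26) = -60 + 206 = 146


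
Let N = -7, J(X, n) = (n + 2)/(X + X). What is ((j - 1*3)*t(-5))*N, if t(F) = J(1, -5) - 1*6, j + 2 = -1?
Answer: -315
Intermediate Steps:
j = -3 (j = -2 - 1 = -3)
J(X, n) = (2 + n)/(2*X) (J(X, n) = (2 + n)/((2*X)) = (2 + n)*(1/(2*X)) = (2 + n)/(2*X))
t(F) = -15/2 (t(F) = (½)*(2 - 5)/1 - 1*6 = (½)*1*(-3) - 6 = -3/2 - 6 = -15/2)
((j - 1*3)*t(-5))*N = ((-3 - 1*3)*(-15/2))*(-7) = ((-3 - 3)*(-15/2))*(-7) = -6*(-15/2)*(-7) = 45*(-7) = -315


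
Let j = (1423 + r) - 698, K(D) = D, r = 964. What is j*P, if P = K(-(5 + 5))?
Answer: -16890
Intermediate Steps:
P = -10 (P = -(5 + 5) = -1*10 = -10)
j = 1689 (j = (1423 + 964) - 698 = 2387 - 698 = 1689)
j*P = 1689*(-10) = -16890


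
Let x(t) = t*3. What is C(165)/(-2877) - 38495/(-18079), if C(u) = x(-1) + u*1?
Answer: 35940439/17337761 ≈ 2.0730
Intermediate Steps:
x(t) = 3*t
C(u) = -3 + u (C(u) = 3*(-1) + u*1 = -3 + u)
C(165)/(-2877) - 38495/(-18079) = (-3 + 165)/(-2877) - 38495/(-18079) = 162*(-1/2877) - 38495*(-1/18079) = -54/959 + 38495/18079 = 35940439/17337761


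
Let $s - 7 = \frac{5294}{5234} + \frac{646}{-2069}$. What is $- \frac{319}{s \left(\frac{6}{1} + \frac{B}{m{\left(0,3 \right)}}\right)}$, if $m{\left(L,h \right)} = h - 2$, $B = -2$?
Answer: $- \frac{1727248787}{166752288} \approx -10.358$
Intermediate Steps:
$m{\left(L,h \right)} = -2 + h$
$s = \frac{41688072}{5414573}$ ($s = 7 + \left(\frac{5294}{5234} + \frac{646}{-2069}\right) = 7 + \left(5294 \cdot \frac{1}{5234} + 646 \left(- \frac{1}{2069}\right)\right) = 7 + \left(\frac{2647}{2617} - \frac{646}{2069}\right) = 7 + \frac{3786061}{5414573} = \frac{41688072}{5414573} \approx 7.6992$)
$- \frac{319}{s \left(\frac{6}{1} + \frac{B}{m{\left(0,3 \right)}}\right)} = - \frac{319}{\frac{41688072}{5414573} \left(\frac{6}{1} - \frac{2}{-2 + 3}\right)} = - \frac{319}{\frac{41688072}{5414573} \left(6 \cdot 1 - \frac{2}{1}\right)} = - \frac{319}{\frac{41688072}{5414573} \left(6 - 2\right)} = - \frac{319}{\frac{41688072}{5414573} \cdot 4} = - \frac{319}{\frac{166752288}{5414573}} = \left(-319\right) \frac{5414573}{166752288} = - \frac{1727248787}{166752288}$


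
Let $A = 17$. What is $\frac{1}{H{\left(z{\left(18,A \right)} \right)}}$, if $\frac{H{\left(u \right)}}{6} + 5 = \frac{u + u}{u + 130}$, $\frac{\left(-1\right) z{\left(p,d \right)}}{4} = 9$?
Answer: $- \frac{47}{1626} \approx -0.028905$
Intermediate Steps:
$z{\left(p,d \right)} = -36$ ($z{\left(p,d \right)} = \left(-4\right) 9 = -36$)
$H{\left(u \right)} = -30 + \frac{12 u}{130 + u}$ ($H{\left(u \right)} = -30 + 6 \frac{u + u}{u + 130} = -30 + 6 \frac{2 u}{130 + u} = -30 + \frac{12 u}{130 + u}$)
$\frac{1}{H{\left(z{\left(18,A \right)} \right)}} = \frac{1}{6 \frac{1}{130 - 36} \left(-650 - -108\right)} = \frac{1}{6 \cdot \frac{1}{94} \left(-650 + 108\right)} = \frac{1}{6 \cdot \frac{1}{94} \left(-542\right)} = \frac{1}{- \frac{1626}{47}} = - \frac{47}{1626}$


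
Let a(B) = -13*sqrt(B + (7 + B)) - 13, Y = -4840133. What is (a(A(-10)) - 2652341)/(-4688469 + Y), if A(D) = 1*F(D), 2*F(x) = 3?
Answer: 1326177/4764301 + 13*sqrt(10)/9528602 ≈ 0.27836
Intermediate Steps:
F(x) = 3/2 (F(x) = (1/2)*3 = 3/2)
A(D) = 3/2 (A(D) = 1*(3/2) = 3/2)
a(B) = -13 - 13*sqrt(7 + 2*B) (a(B) = -13*sqrt(7 + 2*B) - 13 = -13 - 13*sqrt(7 + 2*B))
(a(A(-10)) - 2652341)/(-4688469 + Y) = ((-13 - 13*sqrt(7 + 2*(3/2))) - 2652341)/(-4688469 - 4840133) = ((-13 - 13*sqrt(7 + 3)) - 2652341)/(-9528602) = ((-13 - 13*sqrt(10)) - 2652341)*(-1/9528602) = (-2652354 - 13*sqrt(10))*(-1/9528602) = 1326177/4764301 + 13*sqrt(10)/9528602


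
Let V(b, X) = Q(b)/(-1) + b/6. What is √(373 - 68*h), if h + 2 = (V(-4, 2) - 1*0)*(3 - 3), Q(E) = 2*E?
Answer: √509 ≈ 22.561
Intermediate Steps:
V(b, X) = -11*b/6 (V(b, X) = (2*b)/(-1) + b/6 = (2*b)*(-1) + b*(⅙) = -2*b + b/6 = -11*b/6)
h = -2 (h = -2 + (-11/6*(-4) - 1*0)*(3 - 3) = -2 + (22/3 + 0)*0 = -2 + (22/3)*0 = -2 + 0 = -2)
√(373 - 68*h) = √(373 - 68*(-2)) = √(373 + 136) = √509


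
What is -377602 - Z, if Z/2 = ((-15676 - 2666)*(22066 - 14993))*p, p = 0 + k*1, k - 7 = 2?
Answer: 2334815786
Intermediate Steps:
k = 9 (k = 7 + 2 = 9)
p = 9 (p = 0 + 9*1 = 0 + 9 = 9)
Z = -2335193388 (Z = 2*(((-15676 - 2666)*(22066 - 14993))*9) = 2*(-18342*7073*9) = 2*(-129732966*9) = 2*(-1167596694) = -2335193388)
-377602 - Z = -377602 - 1*(-2335193388) = -377602 + 2335193388 = 2334815786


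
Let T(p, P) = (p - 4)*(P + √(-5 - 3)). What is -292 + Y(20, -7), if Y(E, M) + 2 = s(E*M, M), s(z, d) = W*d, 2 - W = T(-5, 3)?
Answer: -497 - 126*I*√2 ≈ -497.0 - 178.19*I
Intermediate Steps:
T(p, P) = (-4 + p)*(P + 2*I*√2) (T(p, P) = (-4 + p)*(P + √(-8)) = (-4 + p)*(P + 2*I*√2))
W = 29 + 18*I*√2 (W = 2 - (-4*3 + 3*(-5) - 8*I*√2 + 2*I*(-5)*√2) = 2 - (-12 - 15 - 8*I*√2 - 10*I*√2) = 2 - (-27 - 18*I*√2) = 2 + (27 + 18*I*√2) = 29 + 18*I*√2 ≈ 29.0 + 25.456*I)
s(z, d) = d*(29 + 18*I*√2) (s(z, d) = (29 + 18*I*√2)*d = d*(29 + 18*I*√2))
Y(E, M) = -2 + M*(29 + 18*I*√2)
-292 + Y(20, -7) = -292 + (-2 - 7*(29 + 18*I*√2)) = -292 + (-2 + (-203 - 126*I*√2)) = -292 + (-205 - 126*I*√2) = -497 - 126*I*√2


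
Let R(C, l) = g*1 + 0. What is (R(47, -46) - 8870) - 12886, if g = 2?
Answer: -21754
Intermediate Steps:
R(C, l) = 2 (R(C, l) = 2*1 + 0 = 2 + 0 = 2)
(R(47, -46) - 8870) - 12886 = (2 - 8870) - 12886 = -8868 - 12886 = -21754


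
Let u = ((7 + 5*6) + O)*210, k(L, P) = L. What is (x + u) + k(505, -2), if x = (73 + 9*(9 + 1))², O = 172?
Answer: 70964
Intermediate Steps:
u = 43890 (u = ((7 + 5*6) + 172)*210 = ((7 + 30) + 172)*210 = (37 + 172)*210 = 209*210 = 43890)
x = 26569 (x = (73 + 9*10)² = (73 + 90)² = 163² = 26569)
(x + u) + k(505, -2) = (26569 + 43890) + 505 = 70459 + 505 = 70964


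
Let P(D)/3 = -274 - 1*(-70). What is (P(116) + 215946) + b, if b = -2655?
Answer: 212679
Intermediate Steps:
P(D) = -612 (P(D) = 3*(-274 - 1*(-70)) = 3*(-274 + 70) = 3*(-204) = -612)
(P(116) + 215946) + b = (-612 + 215946) - 2655 = 215334 - 2655 = 212679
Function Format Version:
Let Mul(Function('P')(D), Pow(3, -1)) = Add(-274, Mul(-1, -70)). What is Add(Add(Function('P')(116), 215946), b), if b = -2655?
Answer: 212679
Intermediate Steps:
Function('P')(D) = -612 (Function('P')(D) = Mul(3, Add(-274, Mul(-1, -70))) = Mul(3, Add(-274, 70)) = Mul(3, -204) = -612)
Add(Add(Function('P')(116), 215946), b) = Add(Add(-612, 215946), -2655) = Add(215334, -2655) = 212679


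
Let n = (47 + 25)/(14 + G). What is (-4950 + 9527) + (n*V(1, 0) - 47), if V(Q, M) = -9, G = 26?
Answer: 22569/5 ≈ 4513.8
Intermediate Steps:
n = 9/5 (n = (47 + 25)/(14 + 26) = 72/40 = 72*(1/40) = 9/5 ≈ 1.8000)
(-4950 + 9527) + (n*V(1, 0) - 47) = (-4950 + 9527) + ((9/5)*(-9) - 47) = 4577 + (-81/5 - 47) = 4577 - 316/5 = 22569/5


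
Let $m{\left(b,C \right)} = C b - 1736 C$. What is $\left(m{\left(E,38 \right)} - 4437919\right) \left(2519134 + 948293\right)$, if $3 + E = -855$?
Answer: $-15729951378657$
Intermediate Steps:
$E = -858$ ($E = -3 - 855 = -858$)
$m{\left(b,C \right)} = - 1736 C + C b$
$\left(m{\left(E,38 \right)} - 4437919\right) \left(2519134 + 948293\right) = \left(38 \left(-1736 - 858\right) - 4437919\right) \left(2519134 + 948293\right) = \left(38 \left(-2594\right) - 4437919\right) 3467427 = \left(-98572 - 4437919\right) 3467427 = \left(-4536491\right) 3467427 = -15729951378657$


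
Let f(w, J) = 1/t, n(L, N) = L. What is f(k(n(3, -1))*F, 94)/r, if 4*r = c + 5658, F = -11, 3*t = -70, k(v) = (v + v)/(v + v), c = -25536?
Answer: 1/115955 ≈ 8.6240e-6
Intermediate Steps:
k(v) = 1 (k(v) = (2*v)/((2*v)) = (2*v)*(1/(2*v)) = 1)
t = -70/3 (t = (1/3)*(-70) = -70/3 ≈ -23.333)
r = -9939/2 (r = (-25536 + 5658)/4 = (1/4)*(-19878) = -9939/2 ≈ -4969.5)
f(w, J) = -3/70 (f(w, J) = 1/(-70/3) = -3/70)
f(k(n(3, -1))*F, 94)/r = -3/(70*(-9939/2)) = -3/70*(-2/9939) = 1/115955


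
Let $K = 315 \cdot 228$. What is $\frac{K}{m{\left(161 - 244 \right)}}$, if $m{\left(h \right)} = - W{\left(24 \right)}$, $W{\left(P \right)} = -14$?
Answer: $5130$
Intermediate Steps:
$K = 71820$
$m{\left(h \right)} = 14$ ($m{\left(h \right)} = \left(-1\right) \left(-14\right) = 14$)
$\frac{K}{m{\left(161 - 244 \right)}} = \frac{71820}{14} = 71820 \cdot \frac{1}{14} = 5130$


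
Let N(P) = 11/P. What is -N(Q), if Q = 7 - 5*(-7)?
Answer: -11/42 ≈ -0.26190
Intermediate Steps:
Q = 42 (Q = 7 + 35 = 42)
-N(Q) = -11/42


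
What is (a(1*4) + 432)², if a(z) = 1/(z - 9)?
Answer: 4661281/25 ≈ 1.8645e+5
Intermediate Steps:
a(z) = 1/(-9 + z)
(a(1*4) + 432)² = (1/(-9 + 1*4) + 432)² = (1/(-9 + 4) + 432)² = (1/(-5) + 432)² = (-⅕ + 432)² = (2159/5)² = 4661281/25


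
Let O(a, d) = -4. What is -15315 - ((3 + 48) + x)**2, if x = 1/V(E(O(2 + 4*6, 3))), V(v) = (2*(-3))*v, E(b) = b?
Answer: -10322065/576 ≈ -17920.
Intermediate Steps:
V(v) = -6*v
x = 1/24 (x = 1/(-6*(-4)) = 1/24 ≈ 0.041667)
-15315 - ((3 + 48) + x)**2 = -15315 - ((3 + 48) + 1/24)**2 = -15315 - (51 + 1/24)**2 = -15315 - (1225/24)**2 = -15315 - 1*1500625/576 = -15315 - 1500625/576 = -10322065/576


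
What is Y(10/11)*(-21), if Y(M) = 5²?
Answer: -525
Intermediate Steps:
Y(M) = 25
Y(10/11)*(-21) = 25*(-21) = -525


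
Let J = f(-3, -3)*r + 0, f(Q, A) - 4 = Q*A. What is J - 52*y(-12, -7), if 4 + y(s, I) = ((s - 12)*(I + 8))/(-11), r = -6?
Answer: 182/11 ≈ 16.545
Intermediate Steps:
f(Q, A) = 4 + A*Q (f(Q, A) = 4 + Q*A = 4 + A*Q)
y(s, I) = -4 - (-12 + s)*(8 + I)/11 (y(s, I) = -4 + ((s - 12)*(I + 8))/(-11) = -4 + ((-12 + s)*(8 + I))*(-1/11) = -4 - (-12 + s)*(8 + I)/11)
J = -78 (J = (4 - 3*(-3))*(-6) + 0 = (4 + 9)*(-6) + 0 = 13*(-6) + 0 = -78 + 0 = -78)
J - 52*y(-12, -7) = -78 - 52*(52/11 - 8/11*(-12) + (12/11)*(-7) - 1/11*(-7)*(-12)) = -78 - 52*(52/11 + 96/11 - 84/11 - 84/11) = -78 - 52*(-20/11) = -78 + 1040/11 = 182/11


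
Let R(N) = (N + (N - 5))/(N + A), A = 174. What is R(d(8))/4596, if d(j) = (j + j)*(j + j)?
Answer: 169/658760 ≈ 0.00025654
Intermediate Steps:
d(j) = 4*j² (d(j) = (2*j)*(2*j) = 4*j²)
R(N) = (-5 + 2*N)/(174 + N) (R(N) = (N + (N - 5))/(N + 174) = (N + (-5 + N))/(174 + N) = (-5 + 2*N)/(174 + N))
R(d(8))/4596 = ((-5 + 2*(4*8²))/(174 + 4*8²))/4596 = ((-5 + 2*(4*64))/(174 + 4*64))*(1/4596) = ((-5 + 2*256)/(174 + 256))*(1/4596) = ((-5 + 512)/430)*(1/4596) = ((1/430)*507)*(1/4596) = (507/430)*(1/4596) = 169/658760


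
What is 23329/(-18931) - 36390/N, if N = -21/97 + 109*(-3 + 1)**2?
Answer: -67809351889/800232301 ≈ -84.737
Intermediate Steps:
N = 42271/97 (N = -21*1/97 + 109*(-2)**2 = -21/97 + 109*4 = -21/97 + 436 = 42271/97 ≈ 435.78)
23329/(-18931) - 36390/N = 23329/(-18931) - 36390/42271/97 = 23329*(-1/18931) - 36390*97/42271 = -23329/18931 - 3529830/42271 = -67809351889/800232301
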